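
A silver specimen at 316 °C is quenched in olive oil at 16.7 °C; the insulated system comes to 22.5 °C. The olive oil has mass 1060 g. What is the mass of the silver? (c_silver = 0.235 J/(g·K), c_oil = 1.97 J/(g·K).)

Net heat exchanged in the isolated system is zero:
m·0.235·(22.5 − 316) + 1060·1.97·(22.5 − 16.7) = 0
-68.97 m = -12112
m = -12112/-68.97 ≈ 175.6 g

m ≈ 176 g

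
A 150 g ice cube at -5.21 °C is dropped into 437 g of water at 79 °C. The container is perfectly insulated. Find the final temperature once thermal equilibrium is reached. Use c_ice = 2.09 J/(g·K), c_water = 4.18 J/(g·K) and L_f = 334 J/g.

Energy balance with sensible and latent terms:
ice -5.21→0 °C: 150×2.09×5.21 = 1633.3
  melt ice: 150×334 = 50100
  warm the meltwater: 627 T
  water cools: 437×4.18×(T − 79) = 1826.7(T − 79)
2453.7 T = 144306 − 51733 = 92573
T ≈ 37.73 °C. Since T > 0 °C, the all-ice-melts assumption holds.

T_f ≈ 37.7 °C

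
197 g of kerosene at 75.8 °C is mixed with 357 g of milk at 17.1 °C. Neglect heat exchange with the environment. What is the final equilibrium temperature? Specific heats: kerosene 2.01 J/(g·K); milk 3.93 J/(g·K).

T_f ≈ 30.0 °C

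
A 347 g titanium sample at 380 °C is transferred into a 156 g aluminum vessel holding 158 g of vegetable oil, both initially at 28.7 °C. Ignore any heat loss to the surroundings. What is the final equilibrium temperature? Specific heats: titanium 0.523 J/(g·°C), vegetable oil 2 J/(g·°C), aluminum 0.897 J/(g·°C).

Energy conservation, ΣQ = 0:
347*0.523*(T − 380) + 158*2*(T − 28.7) + 156*0.897*(T − 28.7) = 0
181.48(T − 380) + 316(T − 28.7) + 139.93(T − 28.7) = 0
637.41 T = 82048
T = 82048 / 637.41 = 129 °C

T_f ≈ 128.7 °C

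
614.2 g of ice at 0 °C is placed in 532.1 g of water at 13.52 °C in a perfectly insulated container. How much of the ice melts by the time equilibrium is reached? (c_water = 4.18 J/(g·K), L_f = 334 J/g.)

m_melted ≈ 90 g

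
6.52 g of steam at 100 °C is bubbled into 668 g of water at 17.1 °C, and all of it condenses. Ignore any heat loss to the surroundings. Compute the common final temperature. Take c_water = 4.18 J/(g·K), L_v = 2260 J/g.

Net heat exchanged in the isolated system is zero:
steam→water at 100 °C releases m L_v = 6.52·2260 = 14735; condensed water 100 °C→T: 27.25(T − 100); original water: 2792.2(T − 17.1)
2819.5 T = 14735 + 2725.4 + 47747 = 65208
T ≈ 23.13 °C — below 100 °C, confirming all the steam condensed.

T_f ≈ 23.1 °C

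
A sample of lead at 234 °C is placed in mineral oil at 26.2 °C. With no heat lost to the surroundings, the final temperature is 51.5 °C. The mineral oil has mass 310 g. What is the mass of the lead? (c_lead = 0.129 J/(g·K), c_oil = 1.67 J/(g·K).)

Taking heat into each body as positive, Σ m c ΔT = 0:
m×0.129×(51.5 − 234) + 310×1.67×(51.5 − 26.2) = 0
-23.54 m = -13098
m = -13098/-23.54 ≈ 556.3 g

m ≈ 556 g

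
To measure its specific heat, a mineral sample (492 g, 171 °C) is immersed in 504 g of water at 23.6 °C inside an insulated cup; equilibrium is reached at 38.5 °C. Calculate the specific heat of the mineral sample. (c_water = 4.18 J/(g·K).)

Heat lost by the mineral sample = heat gained by the water:
492×c×(171 − 38.5) = 504×4.18×(38.5 − 23.6)
65190 c = 31390  ⇒  c ≈ 0.4815 J/(g·K)

c ≈ 0.482 J/(g·K)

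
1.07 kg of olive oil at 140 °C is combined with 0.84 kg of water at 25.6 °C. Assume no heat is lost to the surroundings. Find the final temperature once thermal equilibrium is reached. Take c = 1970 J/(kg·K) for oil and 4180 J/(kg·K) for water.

T_f ≈ 68.5 °C

Set heat shed by the hot body equal to heat absorbed by the cold body:
1.07*1970*(140 − T) = 0.84*4180*(T − 25.6)
2107.9(140 − T) = 3511.2(T − 25.6)
5619.1 T = 384993  ⇒  T ≈ 68.52 °C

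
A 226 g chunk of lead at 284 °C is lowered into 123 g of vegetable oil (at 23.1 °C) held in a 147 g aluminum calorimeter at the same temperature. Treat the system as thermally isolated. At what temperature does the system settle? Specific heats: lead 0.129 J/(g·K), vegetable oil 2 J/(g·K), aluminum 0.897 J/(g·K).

T_f ≈ 41.8 °C

Setting the total heat transfer to zero:
226*0.129*(T − 284) + 123*2*(T − 23.1) + 147*0.897*(T − 23.1) = 0
29.15(T − 284) + 246(T − 23.1) + 131.86(T − 23.1) = 0
407.01 T = 17008
T = 17008/407.01 ≈ 41.79 °C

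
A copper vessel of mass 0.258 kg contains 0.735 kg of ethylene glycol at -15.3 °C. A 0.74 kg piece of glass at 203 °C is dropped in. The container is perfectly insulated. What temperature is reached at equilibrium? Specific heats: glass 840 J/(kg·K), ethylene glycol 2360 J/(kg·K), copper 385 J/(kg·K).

T_f = Σ m_i c_i T_i / Σ m_i c_i:
T_f = (621.6*203 + 1734.6*(-15.3) + 99.33*(-15.3)) / (621.6 + 1734.6 + 99.33)
    = 98126 / 2455.5 ≈ 39.96 °C

T_f ≈ 40.0 °C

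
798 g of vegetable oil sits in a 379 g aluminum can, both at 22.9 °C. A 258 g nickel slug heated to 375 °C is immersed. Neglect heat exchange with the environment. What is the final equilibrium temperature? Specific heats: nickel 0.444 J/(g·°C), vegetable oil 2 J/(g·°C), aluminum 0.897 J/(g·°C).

T_f ≈ 42.6 °C

Taking heat into each body as positive, Σ m c ΔT = 0:
258×0.444×(T − 375) + 798×2×(T − 22.9) + 379×0.897×(T − 22.9) = 0
2050.5 T = 87291
T ≈ 42.57 °C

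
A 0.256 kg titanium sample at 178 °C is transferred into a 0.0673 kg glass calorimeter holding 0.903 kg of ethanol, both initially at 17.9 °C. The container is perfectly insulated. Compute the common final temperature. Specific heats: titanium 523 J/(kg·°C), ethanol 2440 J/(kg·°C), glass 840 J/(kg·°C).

T_f ≈ 26.9 °C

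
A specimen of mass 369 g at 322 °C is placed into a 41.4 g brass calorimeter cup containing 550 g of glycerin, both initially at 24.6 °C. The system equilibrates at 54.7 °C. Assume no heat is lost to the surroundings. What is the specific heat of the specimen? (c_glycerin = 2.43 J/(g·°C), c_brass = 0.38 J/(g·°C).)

c ≈ 0.413 J/(g·°C)

Heat gained plus heat lost sum to zero:
369×c×(54.7 − 322) + 550×2.43×(54.7 − 24.6) + 41.4×0.38×(54.7 − 24.6) = 0
-98634 c = -40702
c = -40702/-98634 ≈ 0.4127 J/(g·°C)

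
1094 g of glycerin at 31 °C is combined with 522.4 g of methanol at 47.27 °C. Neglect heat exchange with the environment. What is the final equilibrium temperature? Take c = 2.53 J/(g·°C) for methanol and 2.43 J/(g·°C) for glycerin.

T_f ≈ 36.4 °C

Setting the total heat transfer to zero:
522.4×2.53×(T − 47.27) + 1094×2.43×(T − 31) = 0
3980.1 T = 144886
T ≈ 36.40 °C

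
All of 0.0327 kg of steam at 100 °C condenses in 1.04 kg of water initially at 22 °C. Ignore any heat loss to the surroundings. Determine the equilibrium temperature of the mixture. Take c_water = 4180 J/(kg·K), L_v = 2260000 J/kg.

T_f ≈ 40.9 °C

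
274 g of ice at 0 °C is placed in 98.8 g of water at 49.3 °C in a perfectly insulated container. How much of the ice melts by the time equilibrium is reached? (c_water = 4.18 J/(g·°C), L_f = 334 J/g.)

m_melted ≈ 61 g

Heat available from the water dropping to 0 °C: 98.8·4.18·49.3 = 20360 J.
Melting all 274 g of ice would need 274·334 = 91516 J.
Since 20360 < 91516 J, not all the ice melts; equilibrium is at 0 °C.
Mass melted = 20360/334 ≈ 60.96 g.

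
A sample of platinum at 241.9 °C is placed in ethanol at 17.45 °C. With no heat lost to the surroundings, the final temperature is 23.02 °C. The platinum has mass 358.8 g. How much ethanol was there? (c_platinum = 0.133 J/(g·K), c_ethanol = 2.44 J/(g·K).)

m ≈ 769 g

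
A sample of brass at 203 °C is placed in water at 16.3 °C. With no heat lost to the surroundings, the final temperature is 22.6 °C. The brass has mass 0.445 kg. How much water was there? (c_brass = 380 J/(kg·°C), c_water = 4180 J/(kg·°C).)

m ≈ 1.16 kg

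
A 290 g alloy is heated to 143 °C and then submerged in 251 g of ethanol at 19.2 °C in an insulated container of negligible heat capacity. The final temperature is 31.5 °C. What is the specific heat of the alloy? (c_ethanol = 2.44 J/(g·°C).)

c ≈ 0.233 J/(g·°C)

m_s c (T_s − T_f) = m_ethanol c_ethanol (T_f − T_0):
290×c×(143 − 31.5) = 251×2.44×(31.5 − 19.2)
32335 c = 7533  ⇒  c ≈ 0.233 J/(g·°C)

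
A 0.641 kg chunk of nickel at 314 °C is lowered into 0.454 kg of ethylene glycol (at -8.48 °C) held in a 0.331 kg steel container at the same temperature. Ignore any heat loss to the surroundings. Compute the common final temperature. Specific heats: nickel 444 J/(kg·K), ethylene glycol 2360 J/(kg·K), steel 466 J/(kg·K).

T_f ≈ 52.3 °C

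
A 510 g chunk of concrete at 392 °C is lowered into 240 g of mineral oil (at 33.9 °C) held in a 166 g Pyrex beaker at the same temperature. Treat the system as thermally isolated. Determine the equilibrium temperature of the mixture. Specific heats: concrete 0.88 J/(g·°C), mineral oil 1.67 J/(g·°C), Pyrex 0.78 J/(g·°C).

Energy conservation, ΣQ = 0:
510*0.88*(T − 392) + 240*1.67*(T − 33.9) + 166*0.78*(T − 33.9) = 0
448.8(T − 392) + 400.8(T − 33.9) + 129.48(T − 33.9) = 0
979.08 T = 193906
T = 193906/979.08 ≈ 198.05 °C

T_f ≈ 198.0 °C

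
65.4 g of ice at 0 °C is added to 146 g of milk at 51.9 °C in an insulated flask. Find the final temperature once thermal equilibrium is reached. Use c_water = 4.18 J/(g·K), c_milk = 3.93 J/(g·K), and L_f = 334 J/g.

T_f ≈ 9.4 °C

Net heat exchanged in the isolated system is zero:
fusion: m_ice L_f = 65.4×334 = 21844; warm the meltwater: 273.37 T; milk: 573.78(T − 51.9)
847.15 T = 29779 − 21844 = 7935.6
T ≈ 9.37 °C (positive, so assuming full melt was valid).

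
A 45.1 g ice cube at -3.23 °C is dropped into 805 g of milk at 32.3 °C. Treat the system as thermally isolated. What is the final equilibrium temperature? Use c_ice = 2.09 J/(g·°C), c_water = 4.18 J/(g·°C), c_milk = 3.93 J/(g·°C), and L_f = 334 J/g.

T_f ≈ 25.9 °C

Conservation of energy gives ΣQ = 0:
ice -3.23→0 °C: 45.1×2.09×3.23 = 304.46
  melt ice: 45.1×334 = 15063
  meltwater 0→T: 45.1×4.18×T = 188.52 T
  milk cools: 805×3.93×(T − 32.3) = 3163.7(T − 32.3)
3352.2 T = 102186 − 15368 = 86818
T ≈ 25.90 °C. Since T > 0 °C, the all-ice-melts assumption holds.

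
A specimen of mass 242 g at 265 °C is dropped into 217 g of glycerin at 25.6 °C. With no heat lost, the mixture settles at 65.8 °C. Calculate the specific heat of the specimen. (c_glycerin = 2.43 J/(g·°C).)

Energy conservation, ΣQ = 0:
242·c·(65.8 − 265) + 217·2.43·(65.8 − 25.6) = 0
-48206 c = -21198
c = -21198/-48206 ≈ 0.4397 J/(g·°C)

c ≈ 0.44 J/(g·°C)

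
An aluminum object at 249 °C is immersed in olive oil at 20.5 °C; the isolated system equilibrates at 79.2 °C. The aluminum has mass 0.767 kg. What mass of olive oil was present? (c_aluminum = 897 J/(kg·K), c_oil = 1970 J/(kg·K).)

Net heat exchanged in the isolated system is zero:
0.767×897×(79.2 − 249) + m×1970×(79.2 − 20.5) = 0
115639 m = 116822
m = 116822/115639 ≈ 1.01 kg

m ≈ 1.01 kg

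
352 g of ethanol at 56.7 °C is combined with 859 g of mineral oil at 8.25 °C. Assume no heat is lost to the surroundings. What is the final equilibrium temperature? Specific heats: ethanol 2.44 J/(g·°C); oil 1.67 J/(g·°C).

T_f ≈ 26.4 °C

Energy conservation, ΣQ = 0:
352*2.44*(T − 56.7) + 859*1.67*(T − 8.25) = 0
858.88(T − 56.7) + 1434.5(T − 8.25) = 0
(858.88 + 1434.5) T = 858.88*56.7 + 1434.5*8.25
T = 60533 / 2293.4 = 26.4 °C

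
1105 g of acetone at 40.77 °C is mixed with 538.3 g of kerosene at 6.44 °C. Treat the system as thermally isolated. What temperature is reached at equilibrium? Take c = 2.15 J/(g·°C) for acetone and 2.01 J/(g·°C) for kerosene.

T_f ≈ 30.0 °C

|Q_acetone| = |Q_kerosene|:
1105×2.15×(40.77 − T) = 538.3×2.01×(T − 6.44)
2375.8(40.77 − T) = 1082(T − 6.44)
3457.7 T = 103827  ⇒  T ≈ 30.03 °C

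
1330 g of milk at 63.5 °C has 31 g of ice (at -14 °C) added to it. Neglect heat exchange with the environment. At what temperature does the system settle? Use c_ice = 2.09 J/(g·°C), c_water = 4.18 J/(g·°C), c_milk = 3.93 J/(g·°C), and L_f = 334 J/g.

T_f ≈ 59.9 °C

Heat gained plus heat lost sum to zero:
ice -14→0 °C: 31×2.09×14 = 907.06; melt ice: 31×334 = 10354; warm the meltwater: 129.58 T; milk cools: 1330×3.93×(T − 63.5) = 5226.9(T − 63.5)
5356.5 T = 331908 − 11261 = 320647
T ≈ 59.86 °C (positive, so assuming full melt was valid).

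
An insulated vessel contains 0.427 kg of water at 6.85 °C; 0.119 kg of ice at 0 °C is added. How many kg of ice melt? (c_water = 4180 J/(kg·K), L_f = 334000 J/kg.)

m_melted ≈ 0.0366 kg

Heat available from the water dropping to 0 °C: 0.427×4180×6.85 = 12226 J.
Fully melting the ice requires m_ice L_f = 0.119×334000 = 39746 J.
Since 12226 < 39746 J, not all the ice melts; equilibrium is at 0 °C.
Mass melted = 12226/334000 ≈ 0.03661 kg.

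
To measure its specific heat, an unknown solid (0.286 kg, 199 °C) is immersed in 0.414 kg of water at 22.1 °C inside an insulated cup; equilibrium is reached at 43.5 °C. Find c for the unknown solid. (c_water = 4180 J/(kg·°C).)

c ≈ 833 J/(kg·°C)

Energy conservation, ΣQ = 0:
0.286×c×(43.5 − 199) + 0.414×4180×(43.5 − 22.1) = 0
-44.47 c = -37033
c = -37033/-44.47 ≈ 832.7 J/(kg·°C)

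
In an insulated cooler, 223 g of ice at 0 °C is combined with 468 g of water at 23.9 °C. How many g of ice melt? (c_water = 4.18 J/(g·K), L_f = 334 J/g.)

Heat available from the water dropping to 0 °C: 468×4.18×23.9 = 46754 J.
Melting all 223 g of ice would need 223×334 = 74482 J.
That's not enough to melt it all — equilibrium is at 0 °C with ice remaining.
Mass melted = 46754/334 ≈ 140 g.

m_melted ≈ 140 g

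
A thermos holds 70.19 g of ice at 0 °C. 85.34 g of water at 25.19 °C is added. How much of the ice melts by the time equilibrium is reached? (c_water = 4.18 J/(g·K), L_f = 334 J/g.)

Water can give up m c ΔT = 85.34·4.18·25.19 = 8985.8 J before reaching 0 °C.
To melt every bit of ice: 70.19·334 = 23443 J.
Since 8985.8 < 23443 J, not all the ice melts; equilibrium is at 0 °C.
m_melted·334 = 8985.8  ⇒  m_melted ≈ 26.9 g.

m_melted ≈ 26.9 g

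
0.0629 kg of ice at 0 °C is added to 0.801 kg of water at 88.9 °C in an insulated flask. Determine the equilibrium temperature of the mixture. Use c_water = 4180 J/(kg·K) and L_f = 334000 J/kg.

T_f ≈ 76.6 °C

Conservation of energy gives ΣQ = 0:
fusion: m_ice L_f = 0.0629·334000 = 21009
  warm the meltwater: 262.92 T
  water cools: 0.801·4180·(T − 88.9) = 3348.2(T − 88.9)
3611.1 T = 297653 − 21009 = 276645
T ≈ 76.61 °C. Since T > 0 °C, the all-ice-melts assumption holds.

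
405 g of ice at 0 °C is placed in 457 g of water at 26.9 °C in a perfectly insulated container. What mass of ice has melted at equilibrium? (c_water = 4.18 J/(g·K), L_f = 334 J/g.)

Cooling the water to 0 °C releases 457·4.18·26.9 = 51386 J.
To melt every bit of ice: 405·334 = 135270 J.
Since 51386 < 135270 J, not all the ice melts; equilibrium is at 0 °C.
m_melt = 51386 / L_f = 153.9 g.

m_melted ≈ 154 g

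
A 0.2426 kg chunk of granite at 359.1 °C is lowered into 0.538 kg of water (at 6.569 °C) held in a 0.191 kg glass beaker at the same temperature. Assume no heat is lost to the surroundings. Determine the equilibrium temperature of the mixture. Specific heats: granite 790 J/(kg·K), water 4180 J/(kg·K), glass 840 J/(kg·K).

Heat gained plus heat lost sum to zero:
0.2426×790×(T − 359.1) + 0.538×4180×(T − 6.569) + 0.191×840×(T − 6.569) = 0
191.65(T − 359.1) + 2248.8(T − 6.569) + 160.44(T − 6.569) = 0
2600.9 T = 84650
T = 84650/2600.9 ≈ 32.55 °C

T_f ≈ 32.5 °C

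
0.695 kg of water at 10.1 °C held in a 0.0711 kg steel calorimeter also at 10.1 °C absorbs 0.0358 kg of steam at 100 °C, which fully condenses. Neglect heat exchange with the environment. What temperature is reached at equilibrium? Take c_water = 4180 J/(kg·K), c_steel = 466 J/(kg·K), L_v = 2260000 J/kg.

Taking heat into each body as positive, Σ m c ΔT = 0:
steam→water at 100 °C releases m L_v = 0.0358·2260000 = 80908; condensate cools 100→T: 0.0358·4180·(T − 100) = 149.64(T − 100); original water: 2905.1(T − 10.1); cup: 33.13(T − 10.1)
3087.9 T = 80908 + 14964 + 29676 = 125549
T ≈ 40.66 °C — below 100 °C, confirming all the steam condensed.

T_f ≈ 40.7 °C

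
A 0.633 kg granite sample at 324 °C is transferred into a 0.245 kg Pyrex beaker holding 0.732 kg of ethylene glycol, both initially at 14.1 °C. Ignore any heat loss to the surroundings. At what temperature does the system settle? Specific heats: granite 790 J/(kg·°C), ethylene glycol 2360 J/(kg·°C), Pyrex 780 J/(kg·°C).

T_f ≈ 78.2 °C

Taking heat into each body as positive, Σ m c ΔT = 0:
0.633·790·(T − 324) + 0.732·2360·(T − 14.1) + 0.245·780·(T − 14.1) = 0
500.07(T − 324) + 1727.5(T − 14.1) + 191.1(T − 14.1) = 0
2418.7 T = 189075
T ≈ 78.17 °C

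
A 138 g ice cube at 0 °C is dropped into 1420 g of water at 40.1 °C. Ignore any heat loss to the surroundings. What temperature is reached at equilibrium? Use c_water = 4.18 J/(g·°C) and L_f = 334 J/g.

Sum of m c ΔT and latent-heat terms is zero:
fusion: m_ice L_f = 138·334 = 46092; warm the meltwater: 576.84 T; water cools: 1420·4.18·(T − 40.1) = 5935.6(T − 40.1)
6512.4 T = 238018 − 46092 = 191926
T ≈ 29.47 °C — above 0 °C, consistent with complete melting.

T_f ≈ 29.5 °C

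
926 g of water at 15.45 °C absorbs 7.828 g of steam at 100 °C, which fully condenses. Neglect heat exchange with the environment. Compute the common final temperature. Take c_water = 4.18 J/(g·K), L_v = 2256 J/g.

T_f ≈ 20.7 °C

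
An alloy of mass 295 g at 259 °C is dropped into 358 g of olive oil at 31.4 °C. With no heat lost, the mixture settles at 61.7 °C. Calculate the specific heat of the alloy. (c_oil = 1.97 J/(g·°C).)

Conservation of energy gives ΣQ = 0:
295·c·(61.7 − 259) + 358·1.97·(61.7 − 31.4) = 0
-58204 c = -21369
c = -21369/-58204 ≈ 0.3671 J/(g·°C)

c ≈ 0.367 J/(g·°C)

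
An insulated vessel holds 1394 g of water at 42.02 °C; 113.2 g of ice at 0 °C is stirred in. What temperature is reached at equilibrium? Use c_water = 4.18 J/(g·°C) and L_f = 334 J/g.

T_f ≈ 32.9 °C

Energy conservation, ΣQ = 0:
latent heat to melt: 113.2×334 = 37809; warm the meltwater: 473.18 T; water: 5826.9(T − 42.02)
6300.1 T = 244847 − 37809 = 207038
T ≈ 32.86 °C — above 0 °C, consistent with complete melting.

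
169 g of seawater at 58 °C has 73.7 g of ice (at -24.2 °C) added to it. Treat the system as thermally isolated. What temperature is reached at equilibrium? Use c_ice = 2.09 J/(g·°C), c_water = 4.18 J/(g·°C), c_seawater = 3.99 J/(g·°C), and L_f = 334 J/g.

Let T be the final temperature. ΣQ_i = 0:
ice -24.2→0 °C: 73.7·2.09·24.2 = 3727.6; latent heat to melt: 73.7·334 = 24616; warm the meltwater: 308.07 T; seawater: 674.31(T − 58)
982.38 T = 39110 − 28343 = 10767
T ≈ 10.96 °C. Since T > 0 °C, the all-ice-melts assumption holds.

T_f ≈ 11.0 °C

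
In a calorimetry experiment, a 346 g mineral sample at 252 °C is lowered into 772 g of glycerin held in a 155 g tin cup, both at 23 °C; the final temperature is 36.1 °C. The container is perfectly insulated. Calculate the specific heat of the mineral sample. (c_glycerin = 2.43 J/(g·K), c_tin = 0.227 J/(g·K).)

c ≈ 0.335 J/(g·K)

Heat gained plus heat lost sum to zero:
346·c·(36.1 − 252) + 772·2.43·(36.1 − 23) + 155·0.227·(36.1 − 23) = 0
-74701 c = -25036
c = -25036/-74701 ≈ 0.3351 J/(g·K)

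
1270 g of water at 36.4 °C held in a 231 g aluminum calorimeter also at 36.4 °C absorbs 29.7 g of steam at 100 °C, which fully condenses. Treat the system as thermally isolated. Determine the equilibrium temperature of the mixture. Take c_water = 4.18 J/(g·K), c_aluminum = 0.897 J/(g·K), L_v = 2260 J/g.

T_f ≈ 49.7 °C

Sum of m c ΔT and latent-heat terms is zero:
steam→water at 100 °C releases m L_v = 29.7·2260 = 67122; condensate cools 100→T: 29.7·4.18·(T − 100) = 124.15(T − 100); original water: 5308.6(T − 36.4); cup: 207.21(T − 36.4)
5640 T = 67122 + 12415 + 200775 = 280312
T ≈ 49.70 °C, under the boiling point, so the assumption holds.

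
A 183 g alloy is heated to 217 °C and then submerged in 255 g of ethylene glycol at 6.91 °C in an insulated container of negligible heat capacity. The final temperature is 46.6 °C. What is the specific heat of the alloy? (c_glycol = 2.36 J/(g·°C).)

Heat lost by the alloy = heat gained by the glycol:
183×c×(217 − 46.6) = 255×2.36×(46.6 − 6.91)
31183 c = 23885  ⇒  c ≈ 0.766 J/(g·°C)

c ≈ 0.766 J/(g·°C)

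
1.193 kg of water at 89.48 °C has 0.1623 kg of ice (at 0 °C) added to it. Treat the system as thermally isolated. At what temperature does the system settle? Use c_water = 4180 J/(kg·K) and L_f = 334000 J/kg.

Setting the total heat transfer to zero:
melt ice: 0.1623×334000 = 54208; meltwater 0→T: 0.1623×4180×T = 678.41 T; water: 4986.7(T − 89.48)
5665.2 T = 446213 − 54208 = 392005
T ≈ 69.20 °C — above 0 °C, consistent with complete melting.

T_f ≈ 69.2 °C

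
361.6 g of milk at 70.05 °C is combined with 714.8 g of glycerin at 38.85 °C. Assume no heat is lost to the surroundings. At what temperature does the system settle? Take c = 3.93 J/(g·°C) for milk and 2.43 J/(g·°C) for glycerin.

Energy conservation, ΣQ = 0:
361.6*3.93*(T − 70.05) + 714.8*2.43*(T − 38.85) = 0
1421.1(T − 70.05) + 1737(T − 38.85) = 0
(1421.1 + 1737) T = 1421.1*70.05 + 1737*38.85
T = 167028/3158.1 ≈ 52.89 °C

T_f ≈ 52.9 °C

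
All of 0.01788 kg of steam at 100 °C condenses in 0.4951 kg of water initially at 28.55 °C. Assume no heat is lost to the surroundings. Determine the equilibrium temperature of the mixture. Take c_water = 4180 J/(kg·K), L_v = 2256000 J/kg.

Heat gained plus heat lost sum to zero:
steam→water at 100 °C releases m L_v = 0.01788·2256000 = 40337; condensate cools 100→T: 0.01788·4180·(T − 100) = 74.74(T − 100); water warms: 0.4951·4180·(T − 28.55) = 2069.5(T − 28.55)
2144.3 T = 40337 + 7473.8 + 59085 = 106896
T ≈ 49.85 °C (< 100 °C, so full condensation is consistent).

T_f ≈ 49.9 °C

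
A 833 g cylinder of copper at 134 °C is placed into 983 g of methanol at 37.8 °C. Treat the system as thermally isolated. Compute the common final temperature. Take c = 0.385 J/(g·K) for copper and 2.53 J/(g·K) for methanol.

Set heat shed by the hot body equal to heat absorbed by the cold body:
833×0.385×(134 − T) = 983×2.53×(T − 37.8)
320.7(134 − T) = 2487(T − 37.8)
2807.7 T = 136983  ⇒  T ≈ 48.79 °C

T_f ≈ 48.8 °C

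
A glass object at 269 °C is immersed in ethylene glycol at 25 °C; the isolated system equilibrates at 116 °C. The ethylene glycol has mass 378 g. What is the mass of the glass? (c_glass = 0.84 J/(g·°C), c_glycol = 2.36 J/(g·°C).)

m ≈ 632 g

Let T be the final temperature. ΣQ_i = 0:
m×0.84×(116 − 269) + 378×2.36×(116 − 25) = 0
-128.52 m = -81179
m = -81179/-128.52 ≈ 631.6 g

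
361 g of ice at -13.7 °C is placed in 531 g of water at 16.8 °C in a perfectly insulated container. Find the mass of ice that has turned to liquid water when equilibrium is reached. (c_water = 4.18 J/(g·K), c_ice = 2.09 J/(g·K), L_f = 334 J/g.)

m_melted ≈ 80.7 g

Cooling the water to 0 °C releases 531×4.18×16.8 = 37289 J.
Warming the ice to 0 °C takes 361×2.09×13.7 = 10337 J, leaving 26952 J for melting.
Fully melting the ice requires m_ice L_f = 361×334 = 120574 J.
26952 J < 120574 J, so only part of the ice melts and the system sits at 0 °C.
m_melted×334 = 26952  ⇒  m_melted ≈ 80.7 g.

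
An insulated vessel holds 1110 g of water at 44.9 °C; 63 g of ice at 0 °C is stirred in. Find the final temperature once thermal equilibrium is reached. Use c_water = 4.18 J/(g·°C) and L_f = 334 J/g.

T_f ≈ 38.2 °C

Taking heat into each body as positive, Σ m c ΔT = 0:
latent heat to melt: 63×334 = 21042; warm the meltwater: 263.34 T; water cools: 1110×4.18×(T − 44.9) = 4639.8(T − 44.9)
4903.1 T = 208327 − 21042 = 187285
T ≈ 38.20 °C (positive, so assuming full melt was valid).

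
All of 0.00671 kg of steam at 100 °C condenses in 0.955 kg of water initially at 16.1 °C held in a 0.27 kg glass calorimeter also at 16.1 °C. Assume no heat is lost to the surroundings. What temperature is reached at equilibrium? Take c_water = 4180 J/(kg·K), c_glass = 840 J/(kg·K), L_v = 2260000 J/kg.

Conservation of energy gives ΣQ = 0:
latent heat released on condensation: 0.00671×2260000 = 15165; condensed water 100 °C→T: 28.05(T − 100); water warms: 0.955×4180×(T − 16.1) = 3991.9(T − 16.1); cup: 226.8(T − 16.1)
4246.7 T = 15165 + 2804.8 + 67921 = 85890
T ≈ 20.22 °C, under the boiling point, so the assumption holds.

T_f ≈ 20.2 °C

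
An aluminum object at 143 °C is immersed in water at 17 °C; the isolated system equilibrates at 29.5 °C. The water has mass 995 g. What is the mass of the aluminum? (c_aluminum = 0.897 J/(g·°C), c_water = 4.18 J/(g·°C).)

m ≈ 511 g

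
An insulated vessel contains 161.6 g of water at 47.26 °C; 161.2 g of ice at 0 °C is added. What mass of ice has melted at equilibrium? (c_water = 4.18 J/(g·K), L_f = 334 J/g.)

m_melted ≈ 95.6 g

Water can give up m c ΔT = 161.6×4.18×47.26 = 31924 J before reaching 0 °C.
Fully melting the ice requires m_ice L_f = 161.2×334 = 53841 J.
31924 J < 53841 J, so only part of the ice melts and the system sits at 0 °C.
Mass melted = 31924/334 ≈ 95.58 g.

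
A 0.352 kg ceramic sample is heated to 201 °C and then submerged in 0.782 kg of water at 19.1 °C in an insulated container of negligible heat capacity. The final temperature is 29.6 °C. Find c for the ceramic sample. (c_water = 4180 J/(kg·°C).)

c ≈ 569 J/(kg·°C)

Heat lost by the ceramic sample = heat gained by the water:
0.352·c·(201 − 29.6) = 0.782·4180·(29.6 − 19.1)
60.33 c = 34322  ⇒  c ≈ 568.9 J/(kg·°C)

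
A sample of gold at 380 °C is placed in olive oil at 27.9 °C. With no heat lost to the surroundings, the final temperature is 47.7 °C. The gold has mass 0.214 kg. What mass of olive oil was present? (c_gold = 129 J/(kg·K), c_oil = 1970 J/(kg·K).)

Conservation of energy gives ΣQ = 0:
0.214×129×(47.7 − 380) + m×1970×(47.7 − 27.9) = 0
39006 m = 9173.5
m = 9173.5/39006 ≈ 0.2352 kg

m ≈ 0.235 kg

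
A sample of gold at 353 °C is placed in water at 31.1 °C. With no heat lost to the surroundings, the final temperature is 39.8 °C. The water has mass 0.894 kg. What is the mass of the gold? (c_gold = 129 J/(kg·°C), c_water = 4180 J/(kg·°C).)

|Q_gold| = |Q_water|:
m×129×(353 − 39.8) = 0.894×4180×(39.8 − 31.1)
40403 m = 32511  ⇒  m ≈ 0.8047 kg

m ≈ 0.805 kg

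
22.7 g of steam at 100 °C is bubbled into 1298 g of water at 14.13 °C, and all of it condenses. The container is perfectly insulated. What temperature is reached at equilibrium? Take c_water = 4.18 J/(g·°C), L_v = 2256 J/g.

T_f ≈ 24.9 °C

Conservation of energy gives ΣQ = 0:
condense steam: −22.7·2256 = −51211
  condensate cools 100→T: 22.7·4.18·(T − 100) = 94.89(T − 100)
  original water: 5425.6(T − 14.13)
5520.5 T = 51211 + 9488.6 + 76664 = 137364
T ≈ 24.88 °C — below 100 °C, confirming all the steam condensed.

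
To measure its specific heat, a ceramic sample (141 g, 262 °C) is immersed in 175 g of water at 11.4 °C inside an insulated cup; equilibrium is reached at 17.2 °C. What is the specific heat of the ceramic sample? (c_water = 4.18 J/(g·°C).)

c ≈ 0.123 J/(g·°C)

m_s c (T_s − T_f) = m_water c_water (T_f − T_0):
141·c·(262 − 17.2) = 175·4.18·(17.2 − 11.4)
34517 c = 4242.7  ⇒  c ≈ 0.1229 J/(g·°C)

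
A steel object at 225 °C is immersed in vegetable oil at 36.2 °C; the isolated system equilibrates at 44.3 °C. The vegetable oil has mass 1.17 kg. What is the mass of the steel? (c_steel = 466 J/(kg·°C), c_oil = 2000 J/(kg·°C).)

m ≈ 0.225 kg

Conservation of energy gives ΣQ = 0:
m×466×(44.3 − 225) + 1.17×2000×(44.3 − 36.2) = 0
-84206 m = -18954
m = -18954/-84206 ≈ 0.2251 kg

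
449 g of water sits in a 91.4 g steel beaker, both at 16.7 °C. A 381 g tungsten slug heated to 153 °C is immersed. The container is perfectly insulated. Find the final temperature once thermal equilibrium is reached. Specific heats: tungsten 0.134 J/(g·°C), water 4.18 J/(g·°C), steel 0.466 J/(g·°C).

T_f ≈ 20.2 °C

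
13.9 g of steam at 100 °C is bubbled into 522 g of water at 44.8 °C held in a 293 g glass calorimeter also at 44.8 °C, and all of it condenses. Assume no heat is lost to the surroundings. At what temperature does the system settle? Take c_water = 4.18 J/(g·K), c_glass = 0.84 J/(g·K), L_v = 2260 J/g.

T_f ≈ 58.7 °C

Let T be the final temperature. ΣQ_i = 0:
latent heat released on condensation: 13.9·2260 = 31414; condensed water 100 °C→T: 58.1(T − 100); original water: 2182(T − 44.8); glass cup: 293·0.84·(T − 44.8) = 246.12(T − 44.8)
2486.2 T = 31414 + 5810.2 + 108778 = 146002
T ≈ 58.73 °C — below 100 °C, confirming all the steam condensed.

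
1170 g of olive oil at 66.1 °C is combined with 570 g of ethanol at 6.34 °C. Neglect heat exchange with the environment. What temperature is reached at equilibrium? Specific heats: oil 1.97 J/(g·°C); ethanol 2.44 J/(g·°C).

T_f ≈ 43.6 °C

|Q_oil| = |Q_ethanol|:
1170*1.97*(66.1 − T) = 570*2.44*(T − 6.34)
2304.9(66.1 − T) = 1390.8(T − 6.34)
3695.7 T = 161172  ⇒  T ≈ 43.61 °C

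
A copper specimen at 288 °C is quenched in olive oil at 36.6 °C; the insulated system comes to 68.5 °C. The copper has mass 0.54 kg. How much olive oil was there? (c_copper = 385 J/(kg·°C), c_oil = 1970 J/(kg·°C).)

m ≈ 0.726 kg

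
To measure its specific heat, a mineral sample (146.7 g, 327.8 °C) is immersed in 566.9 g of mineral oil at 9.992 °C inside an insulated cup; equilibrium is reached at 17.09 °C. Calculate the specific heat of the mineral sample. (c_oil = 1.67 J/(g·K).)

Let T be the final temperature. ΣQ_i = 0:
146.7·c·(17.09 − 327.8) + 566.9·1.67·(17.09 − 9.992) = 0
-45581 c = -6719.8
c = -6719.8/-45581 ≈ 0.1474 J/(g·K)

c ≈ 0.147 J/(g·K)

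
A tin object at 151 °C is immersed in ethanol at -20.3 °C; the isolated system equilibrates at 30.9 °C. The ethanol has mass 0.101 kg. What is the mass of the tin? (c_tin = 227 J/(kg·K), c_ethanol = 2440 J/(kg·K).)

m ≈ 0.463 kg

|Q_tin| = |Q_ethanol|:
m×227×(151 − 30.9) = 0.101×2440×(30.9 − (-20.3))
27263 m = 12618  ⇒  m ≈ 0.4628 kg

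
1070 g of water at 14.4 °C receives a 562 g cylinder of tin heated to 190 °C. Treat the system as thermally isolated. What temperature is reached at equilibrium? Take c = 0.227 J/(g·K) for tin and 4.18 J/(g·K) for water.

T_f ≈ 19.3 °C

Heat lost by the tin equals heat gained by the water:
562×0.227×(190 − T) = 1070×4.18×(T − 14.4)
127.57(190 − T) = 4472.6(T − 14.4)
4600.2 T = 88644  ⇒  T ≈ 19.27 °C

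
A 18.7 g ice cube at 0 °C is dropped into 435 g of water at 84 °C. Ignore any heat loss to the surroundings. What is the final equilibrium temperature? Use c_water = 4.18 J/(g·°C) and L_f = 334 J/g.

Conservation of energy gives ΣQ = 0:
melt ice: 18.7·334 = 6245.8; warm the meltwater: 78.17 T; water: 1818.3(T − 84)
1896.5 T = 152737 − 6245.8 = 146491
T ≈ 77.24 °C (positive, so assuming full melt was valid).

T_f ≈ 77.2 °C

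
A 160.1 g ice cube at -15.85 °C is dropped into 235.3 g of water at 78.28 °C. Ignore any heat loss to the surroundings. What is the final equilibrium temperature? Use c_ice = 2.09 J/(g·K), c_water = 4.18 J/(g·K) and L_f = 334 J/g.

T_f ≈ 11.0 °C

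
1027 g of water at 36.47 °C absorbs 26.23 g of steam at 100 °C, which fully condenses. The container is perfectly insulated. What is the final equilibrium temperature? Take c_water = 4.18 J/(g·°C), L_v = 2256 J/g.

T_f ≈ 51.5 °C

Setting the total heat transfer to zero:
latent heat released on condensation: 26.23×2256 = 59175; condensate cools 100→T: 26.23×4.18×(T − 100) = 109.64(T − 100); original water: 4292.9(T − 36.47)
4402.5 T = 59175 + 10964 + 156561 = 226700
T ≈ 51.49 °C, under the boiling point, so the assumption holds.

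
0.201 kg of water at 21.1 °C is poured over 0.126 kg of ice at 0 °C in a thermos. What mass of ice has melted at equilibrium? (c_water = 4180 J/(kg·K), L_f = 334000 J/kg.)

Water can give up m c ΔT = 0.201·4180·21.1 = 17728 J before reaching 0 °C.
Fully melting the ice requires m_ice L_f = 0.126·334000 = 42084 J.
Since 17728 < 42084 J, not all the ice melts; equilibrium is at 0 °C.
m_melt = 17728 / L_f = 0.05308 kg.

m_melted ≈ 0.0531 kg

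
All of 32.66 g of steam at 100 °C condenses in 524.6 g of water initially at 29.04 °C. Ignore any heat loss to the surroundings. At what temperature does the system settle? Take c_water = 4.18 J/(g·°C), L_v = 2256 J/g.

Taking heat into each body as positive, Σ m c ΔT = 0:
steam→water at 100 °C releases m L_v = 32.66·2256 = 73681; condensate cools 100→T: 32.66·4.18·(T − 100) = 136.52(T − 100); original water: 2192.8(T − 29.04)
2329.3 T = 73681 + 13652 + 63680 = 151013
T ≈ 64.83 °C — below 100 °C, confirming all the steam condensed.

T_f ≈ 64.8 °C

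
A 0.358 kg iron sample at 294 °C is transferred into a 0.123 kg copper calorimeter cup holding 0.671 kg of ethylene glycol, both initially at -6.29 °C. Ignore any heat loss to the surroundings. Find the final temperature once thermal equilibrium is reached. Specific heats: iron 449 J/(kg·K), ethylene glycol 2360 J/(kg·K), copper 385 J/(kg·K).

T_f ≈ 20.7 °C

Taking heat into each body as positive, Σ m c ΔT = 0:
0.358*449*(T − 294) + 0.671*2360*(T − (-6.29)) + 0.123*385*(T − (-6.29)) = 0
(160.74 + 1583.6 + 47.35) T = 160.74*294 + 1583.6*(-6.29) + 47.35*(-6.29)
T = 37000/1791.7 ≈ 20.65 °C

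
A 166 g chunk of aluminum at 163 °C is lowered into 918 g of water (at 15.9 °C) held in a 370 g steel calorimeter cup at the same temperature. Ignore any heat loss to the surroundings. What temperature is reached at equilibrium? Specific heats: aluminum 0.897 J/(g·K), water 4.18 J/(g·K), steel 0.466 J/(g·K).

T_f ≈ 21.2 °C

T_f is the heat-capacity-weighted average of the initial temperatures:
T_f = (148.9*163 + 3837.2*15.9 + 172.42*15.9) / (148.9 + 3837.2 + 172.42)
    = 88025 / 4158.6 ≈ 21.17 °C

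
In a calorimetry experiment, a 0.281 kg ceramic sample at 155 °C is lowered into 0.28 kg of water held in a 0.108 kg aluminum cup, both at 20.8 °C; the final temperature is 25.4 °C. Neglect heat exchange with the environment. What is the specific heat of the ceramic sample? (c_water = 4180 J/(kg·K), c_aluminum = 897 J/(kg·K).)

c ≈ 160 J/(kg·K)

Let T be the final temperature. ΣQ_i = 0:
0.281×c×(25.4 − 155) + 0.28×4180×(25.4 − 20.8) + 0.108×897×(25.4 − 20.8) = 0
-36.42 c = -5829.5
c = -5829.5/-36.42 ≈ 160.1 J/(kg·K)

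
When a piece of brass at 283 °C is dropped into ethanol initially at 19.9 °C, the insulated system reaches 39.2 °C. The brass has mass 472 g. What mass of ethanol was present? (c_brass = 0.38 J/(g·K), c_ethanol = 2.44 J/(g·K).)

|Q_brass| = |Q_ethanol|:
472·0.38·(283 − 39.2) = m·2.44·(39.2 − 19.9)
47.09 m = 43728  ⇒  m ≈ 928.6 g

m ≈ 929 g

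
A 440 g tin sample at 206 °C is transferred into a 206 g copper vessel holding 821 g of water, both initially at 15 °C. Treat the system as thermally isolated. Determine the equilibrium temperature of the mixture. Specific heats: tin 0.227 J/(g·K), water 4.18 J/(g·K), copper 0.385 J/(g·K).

T_f ≈ 20.3 °C

Energy conservation, ΣQ = 0:
440×0.227×(T − 206) + 821×4.18×(T − 15) + 206×0.385×(T − 15) = 0
3611 T = 73242
T = 73242/3611 ≈ 20.28 °C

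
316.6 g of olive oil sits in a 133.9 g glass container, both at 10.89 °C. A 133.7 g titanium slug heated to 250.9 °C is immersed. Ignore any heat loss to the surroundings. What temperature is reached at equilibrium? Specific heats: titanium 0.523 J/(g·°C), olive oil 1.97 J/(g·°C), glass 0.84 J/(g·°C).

T_f ≈ 31.7 °C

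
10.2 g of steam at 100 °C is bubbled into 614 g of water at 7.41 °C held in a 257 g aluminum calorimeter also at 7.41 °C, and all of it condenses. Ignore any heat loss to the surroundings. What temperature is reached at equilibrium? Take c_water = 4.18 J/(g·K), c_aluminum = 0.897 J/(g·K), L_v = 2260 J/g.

Energy conservation, ΣQ = 0:
condense steam: −10.2×2260 = −23052
  condensate cools 100→T: 10.2×4.18×(T − 100) = 42.64(T − 100)
  original water: 2566.5(T − 7.41)
  aluminum cup: 257×0.897×(T − 7.41) = 230.53(T − 7.41)
2839.7 T = 23052 + 4263.6 + 20726 = 48042
T ≈ 16.92 °C (< 100 °C, so full condensation is consistent).

T_f ≈ 16.9 °C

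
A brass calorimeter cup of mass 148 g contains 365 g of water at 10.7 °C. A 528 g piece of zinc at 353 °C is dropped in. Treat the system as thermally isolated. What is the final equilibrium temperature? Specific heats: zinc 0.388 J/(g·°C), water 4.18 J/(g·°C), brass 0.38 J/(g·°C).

T_f ≈ 49.9 °C

With ΣQ=0 the equilibrium temperature is the m·c-weighted mean:
T_f = (204.86·353 + 1525.7·10.7 + 56.24·10.7) / (204.86 + 1525.7 + 56.24)
    = 89244 / 1786.8 ≈ 49.95 °C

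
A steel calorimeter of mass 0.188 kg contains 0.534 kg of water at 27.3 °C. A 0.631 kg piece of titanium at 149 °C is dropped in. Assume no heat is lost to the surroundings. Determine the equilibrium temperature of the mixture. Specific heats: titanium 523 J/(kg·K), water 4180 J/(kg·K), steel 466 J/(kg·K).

T_f ≈ 42.5 °C

T_f is the heat-capacity-weighted average of the initial temperatures:
T_f = (330.01*149 + 2232.1*27.3 + 87.61*27.3) / (330.01 + 2232.1 + 87.61)
    = 112501 / 2649.7 ≈ 42.46 °C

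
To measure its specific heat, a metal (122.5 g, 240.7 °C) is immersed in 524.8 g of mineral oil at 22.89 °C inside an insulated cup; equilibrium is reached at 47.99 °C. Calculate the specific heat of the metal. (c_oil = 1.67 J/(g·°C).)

c ≈ 0.932 J/(g·°C)

m_s c (T_s − T_f) = m_oil c_oil (T_f − T_0):
122.5·c·(240.7 − 47.99) = 524.8·1.67·(47.99 − 22.89)
23607 c = 21998  ⇒  c ≈ 0.9318 J/(g·°C)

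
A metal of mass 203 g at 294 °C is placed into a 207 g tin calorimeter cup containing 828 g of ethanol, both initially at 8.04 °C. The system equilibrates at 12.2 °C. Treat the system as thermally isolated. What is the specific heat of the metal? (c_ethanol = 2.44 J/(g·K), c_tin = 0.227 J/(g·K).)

Net heat exchanged in the isolated system is zero:
203·c·(12.2 − 294) + 828·2.44·(12.2 − 8.04) + 207·0.227·(12.2 − 8.04) = 0
-57205 c = -8600
c = -8600/-57205 ≈ 0.1503 J/(g·K)

c ≈ 0.15 J/(g·K)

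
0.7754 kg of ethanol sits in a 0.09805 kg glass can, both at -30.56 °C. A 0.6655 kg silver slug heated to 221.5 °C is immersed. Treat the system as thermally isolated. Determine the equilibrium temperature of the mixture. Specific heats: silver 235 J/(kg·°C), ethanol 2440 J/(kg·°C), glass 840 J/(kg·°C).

Net heat exchanged in the isolated system is zero:
0.6655·235·(T − 221.5) + 0.7754·2440·(T − (-30.56)) + 0.09805·840·(T − (-30.56)) = 0
156.39(T − 221.5) + 1892(T − (-30.56)) + 82.36(T − (-30.56)) = 0
2130.7 T = -25695
T ≈ -12.06 °C

T_f ≈ -12.1 °C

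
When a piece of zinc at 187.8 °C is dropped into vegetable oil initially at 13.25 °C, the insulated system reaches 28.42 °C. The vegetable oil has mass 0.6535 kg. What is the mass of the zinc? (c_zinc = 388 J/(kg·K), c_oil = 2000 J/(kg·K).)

m ≈ 0.321 kg

|Q_zinc| = |Q_oil|:
m·388·(187.8 − 28.42) = 0.6535·2000·(28.42 − 13.25)
61839 m = 19827  ⇒  m ≈ 0.3206 kg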